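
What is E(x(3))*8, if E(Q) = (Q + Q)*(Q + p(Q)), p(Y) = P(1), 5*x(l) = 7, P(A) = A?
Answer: 1344/25 ≈ 53.760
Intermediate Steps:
x(l) = 7/5 (x(l) = (1/5)*7 = 7/5)
p(Y) = 1
E(Q) = 2*Q*(1 + Q) (E(Q) = (Q + Q)*(Q + 1) = (2*Q)*(1 + Q) = 2*Q*(1 + Q))
E(x(3))*8 = (2*(7/5)*(1 + 7/5))*8 = (2*(7/5)*(12/5))*8 = (168/25)*8 = 1344/25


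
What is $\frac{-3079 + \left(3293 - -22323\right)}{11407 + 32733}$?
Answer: $\frac{22537}{44140} \approx 0.51058$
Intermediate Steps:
$\frac{-3079 + \left(3293 - -22323\right)}{11407 + 32733} = \frac{-3079 + \left(3293 + 22323\right)}{44140} = \left(-3079 + 25616\right) \frac{1}{44140} = 22537 \cdot \frac{1}{44140} = \frac{22537}{44140}$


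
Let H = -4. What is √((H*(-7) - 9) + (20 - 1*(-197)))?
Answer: 2*√59 ≈ 15.362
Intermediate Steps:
√((H*(-7) - 9) + (20 - 1*(-197))) = √((-4*(-7) - 9) + (20 - 1*(-197))) = √((28 - 9) + (20 + 197)) = √(19 + 217) = √236 = 2*√59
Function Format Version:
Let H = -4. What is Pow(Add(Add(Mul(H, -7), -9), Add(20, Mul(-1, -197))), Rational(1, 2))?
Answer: Mul(2, Pow(59, Rational(1, 2))) ≈ 15.362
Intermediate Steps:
Pow(Add(Add(Mul(H, -7), -9), Add(20, Mul(-1, -197))), Rational(1, 2)) = Pow(Add(Add(Mul(-4, -7), -9), Add(20, Mul(-1, -197))), Rational(1, 2)) = Pow(Add(Add(28, -9), Add(20, 197)), Rational(1, 2)) = Pow(Add(19, 217), Rational(1, 2)) = Pow(236, Rational(1, 2)) = Mul(2, Pow(59, Rational(1, 2)))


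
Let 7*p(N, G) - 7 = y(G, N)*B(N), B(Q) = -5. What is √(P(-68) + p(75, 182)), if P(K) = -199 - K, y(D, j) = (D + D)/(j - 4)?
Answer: I*√673790/71 ≈ 11.561*I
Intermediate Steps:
y(D, j) = 2*D/(-4 + j) (y(D, j) = (2*D)/(-4 + j) = 2*D/(-4 + j))
p(N, G) = 1 - 10*G/(7*(-4 + N)) (p(N, G) = 1 + ((2*G/(-4 + N))*(-5))/7 = 1 + (-10*G/(-4 + N))/7 = 1 - 10*G/(7*(-4 + N)))
√(P(-68) + p(75, 182)) = √((-199 - 1*(-68)) + (-4 + 75 - 10/7*182)/(-4 + 75)) = √((-199 + 68) + (-4 + 75 - 260)/71) = √(-131 + (1/71)*(-189)) = √(-131 - 189/71) = √(-9490/71) = I*√673790/71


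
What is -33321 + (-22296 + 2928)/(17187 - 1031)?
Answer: -134588361/4039 ≈ -33322.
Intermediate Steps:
-33321 + (-22296 + 2928)/(17187 - 1031) = -33321 - 19368/16156 = -33321 - 19368*1/16156 = -33321 - 4842/4039 = -134588361/4039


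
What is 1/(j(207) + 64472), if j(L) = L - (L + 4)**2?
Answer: 1/20158 ≈ 4.9608e-5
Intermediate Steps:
j(L) = L - (4 + L)**2
1/(j(207) + 64472) = 1/((207 - (4 + 207)**2) + 64472) = 1/((207 - 1*211**2) + 64472) = 1/((207 - 1*44521) + 64472) = 1/((207 - 44521) + 64472) = 1/(-44314 + 64472) = 1/20158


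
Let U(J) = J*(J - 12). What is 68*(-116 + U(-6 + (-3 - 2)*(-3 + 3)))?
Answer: -544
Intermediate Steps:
U(J) = J*(-12 + J)
68*(-116 + U(-6 + (-3 - 2)*(-3 + 3))) = 68*(-116 + (-6 + (-3 - 2)*(-3 + 3))*(-12 + (-6 + (-3 - 2)*(-3 + 3)))) = 68*(-116 + (-6 - 5*0)*(-12 + (-6 - 5*0))) = 68*(-116 + (-6 + 0)*(-12 + (-6 + 0))) = 68*(-116 - 6*(-12 - 6)) = 68*(-116 - 6*(-18)) = 68*(-116 + 108) = 68*(-8) = -544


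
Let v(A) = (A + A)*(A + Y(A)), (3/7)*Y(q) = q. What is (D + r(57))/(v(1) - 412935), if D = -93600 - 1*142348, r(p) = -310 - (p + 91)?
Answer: 709218/1238785 ≈ 0.57251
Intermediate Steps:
r(p) = -401 - p (r(p) = -310 - (91 + p) = -310 + (-91 - p) = -401 - p)
Y(q) = 7*q/3
v(A) = 20*A²/3 (v(A) = (A + A)*(A + 7*A/3) = (2*A)*(10*A/3) = 20*A²/3)
D = -235948 (D = -93600 - 142348 = -235948)
(D + r(57))/(v(1) - 412935) = (-235948 + (-401 - 1*57))/((20/3)*1² - 412935) = (-235948 + (-401 - 57))/((20/3)*1 - 412935) = (-235948 - 458)/(20/3 - 412935) = -236406/(-1238785/3) = -236406*(-3/1238785) = 709218/1238785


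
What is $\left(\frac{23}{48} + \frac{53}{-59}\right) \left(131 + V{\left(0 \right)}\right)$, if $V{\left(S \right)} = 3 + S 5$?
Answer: $- \frac{79529}{1416} \approx -56.165$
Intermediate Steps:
$V{\left(S \right)} = 3 + 5 S$
$\left(\frac{23}{48} + \frac{53}{-59}\right) \left(131 + V{\left(0 \right)}\right) = \left(\frac{23}{48} + \frac{53}{-59}\right) \left(131 + \left(3 + 5 \cdot 0\right)\right) = \left(23 \cdot \frac{1}{48} + 53 \left(- \frac{1}{59}\right)\right) \left(131 + \left(3 + 0\right)\right) = \left(\frac{23}{48} - \frac{53}{59}\right) \left(131 + 3\right) = \left(- \frac{1187}{2832}\right) 134 = - \frac{79529}{1416}$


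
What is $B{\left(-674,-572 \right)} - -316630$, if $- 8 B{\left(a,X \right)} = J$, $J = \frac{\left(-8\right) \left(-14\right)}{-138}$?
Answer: $\frac{21847477}{69} \approx 3.1663 \cdot 10^{5}$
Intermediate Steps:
$J = - \frac{56}{69}$ ($J = 112 \left(- \frac{1}{138}\right) = - \frac{56}{69} \approx -0.81159$)
$B{\left(a,X \right)} = \frac{7}{69}$ ($B{\left(a,X \right)} = \left(- \frac{1}{8}\right) \left(- \frac{56}{69}\right) = \frac{7}{69}$)
$B{\left(-674,-572 \right)} - -316630 = \frac{7}{69} - -316630 = \frac{7}{69} + 316630 = \frac{21847477}{69}$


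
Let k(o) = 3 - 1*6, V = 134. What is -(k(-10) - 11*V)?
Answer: 1477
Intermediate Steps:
k(o) = -3 (k(o) = 3 - 6 = -3)
-(k(-10) - 11*V) = -(-3 - 11*134) = -(-3 - 1474) = -1*(-1477) = 1477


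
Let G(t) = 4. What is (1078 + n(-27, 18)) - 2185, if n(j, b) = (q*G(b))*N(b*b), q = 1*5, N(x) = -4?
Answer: -1187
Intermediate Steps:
q = 5
n(j, b) = -80 (n(j, b) = (5*4)*(-4) = 20*(-4) = -80)
(1078 + n(-27, 18)) - 2185 = (1078 - 80) - 2185 = 998 - 2185 = -1187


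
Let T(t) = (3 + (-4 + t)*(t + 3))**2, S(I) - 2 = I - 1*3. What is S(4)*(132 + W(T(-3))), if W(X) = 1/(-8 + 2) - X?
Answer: 737/2 ≈ 368.50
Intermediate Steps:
S(I) = -1 + I (S(I) = 2 + (I - 1*3) = 2 + (I - 3) = 2 + (-3 + I) = -1 + I)
T(t) = (3 + (-4 + t)*(3 + t))**2
W(X) = -1/6 - X (W(X) = 1/(-6) - X = -1/6 - X)
S(4)*(132 + W(T(-3))) = (-1 + 4)*(132 + (-1/6 - (9 - 3 - 1*(-3)**2)**2)) = 3*(132 + (-1/6 - (9 - 3 - 1*9)**2)) = 3*(132 + (-1/6 - (9 - 3 - 9)**2)) = 3*(132 + (-1/6 - 1*(-3)**2)) = 3*(132 + (-1/6 - 1*9)) = 3*(132 + (-1/6 - 9)) = 3*(132 - 55/6) = 3*(737/6) = 737/2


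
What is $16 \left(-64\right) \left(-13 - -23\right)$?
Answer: $-10240$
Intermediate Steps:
$16 \left(-64\right) \left(-13 - -23\right) = - 1024 \left(-13 + 23\right) = \left(-1024\right) 10 = -10240$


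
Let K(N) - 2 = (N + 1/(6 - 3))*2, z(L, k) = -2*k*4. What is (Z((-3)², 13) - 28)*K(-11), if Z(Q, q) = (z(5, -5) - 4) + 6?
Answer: -812/3 ≈ -270.67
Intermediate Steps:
z(L, k) = -8*k
K(N) = 8/3 + 2*N (K(N) = 2 + (N + 1/(6 - 3))*2 = 2 + (N + 1/3)*2 = 2 + (N + ⅓)*2 = 2 + (⅓ + N)*2 = 2 + (⅔ + 2*N) = 8/3 + 2*N)
Z(Q, q) = 42 (Z(Q, q) = (-8*(-5) - 4) + 6 = (40 - 4) + 6 = 36 + 6 = 42)
(Z((-3)², 13) - 28)*K(-11) = (42 - 28)*(8/3 + 2*(-11)) = 14*(8/3 - 22) = 14*(-58/3) = -812/3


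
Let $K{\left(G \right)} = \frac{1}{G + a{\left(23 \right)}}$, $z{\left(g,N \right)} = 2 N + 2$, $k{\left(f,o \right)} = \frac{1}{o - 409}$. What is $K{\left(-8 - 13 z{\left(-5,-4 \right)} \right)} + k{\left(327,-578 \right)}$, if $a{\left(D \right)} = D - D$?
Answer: $\frac{131}{9870} \approx 0.013273$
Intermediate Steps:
$a{\left(D \right)} = 0$
$k{\left(f,o \right)} = \frac{1}{-409 + o}$
$z{\left(g,N \right)} = 2 + 2 N$
$K{\left(G \right)} = \frac{1}{G}$ ($K{\left(G \right)} = \frac{1}{G + 0} = \frac{1}{G}$)
$K{\left(-8 - 13 z{\left(-5,-4 \right)} \right)} + k{\left(327,-578 \right)} = \frac{1}{-8 - 13 \left(2 + 2 \left(-4\right)\right)} + \frac{1}{-409 - 578} = \frac{1}{-8 - 13 \left(2 - 8\right)} + \frac{1}{-987} = \frac{1}{-8 - -78} - \frac{1}{987} = \frac{1}{-8 + 78} - \frac{1}{987} = \frac{1}{70} - \frac{1}{987} = \frac{131}{9870}$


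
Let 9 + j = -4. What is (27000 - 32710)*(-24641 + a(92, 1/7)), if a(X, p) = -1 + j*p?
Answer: 985014970/7 ≈ 1.4072e+8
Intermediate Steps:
j = -13 (j = -9 - 4 = -13)
a(X, p) = -1 - 13*p
(27000 - 32710)*(-24641 + a(92, 1/7)) = (27000 - 32710)*(-24641 + (-1 - 13/7)) = -5710*(-24641 + (-1 - 13*1/7)) = -5710*(-24641 + (-1 - 13/7)) = -5710*(-24641 - 20/7) = -5710*(-172507/7) = 985014970/7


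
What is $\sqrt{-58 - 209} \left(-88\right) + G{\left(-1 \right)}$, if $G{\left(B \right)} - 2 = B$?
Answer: $1 - 88 i \sqrt{267} \approx 1.0 - 1437.9 i$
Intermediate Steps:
$G{\left(B \right)} = 2 + B$
$\sqrt{-58 - 209} \left(-88\right) + G{\left(-1 \right)} = \sqrt{-58 - 209} \left(-88\right) + \left(2 - 1\right) = \sqrt{-267} \left(-88\right) + 1 = i \sqrt{267} \left(-88\right) + 1 = - 88 i \sqrt{267} + 1 = 1 - 88 i \sqrt{267}$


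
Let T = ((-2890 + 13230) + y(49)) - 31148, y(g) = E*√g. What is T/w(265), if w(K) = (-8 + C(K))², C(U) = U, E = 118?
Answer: -19982/66049 ≈ -0.30253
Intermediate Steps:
y(g) = 118*√g
w(K) = (-8 + K)²
T = -19982 (T = ((-2890 + 13230) + 118*√49) - 31148 = (10340 + 118*7) - 31148 = (10340 + 826) - 31148 = 11166 - 31148 = -19982)
T/w(265) = -19982/(-8 + 265)² = -19982/(257²) = -19982/66049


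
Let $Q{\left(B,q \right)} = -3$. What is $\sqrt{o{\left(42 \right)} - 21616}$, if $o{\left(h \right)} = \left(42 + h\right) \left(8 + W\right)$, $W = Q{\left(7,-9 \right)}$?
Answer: $2 i \sqrt{5299} \approx 145.59 i$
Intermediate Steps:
$W = -3$
$o{\left(h \right)} = 210 + 5 h$ ($o{\left(h \right)} = \left(42 + h\right) \left(8 - 3\right) = \left(42 + h\right) 5 = 210 + 5 h$)
$\sqrt{o{\left(42 \right)} - 21616} = \sqrt{\left(210 + 5 \cdot 42\right) - 21616} = \sqrt{\left(210 + 210\right) - 21616} = \sqrt{420 - 21616} = \sqrt{-21196} = 2 i \sqrt{5299}$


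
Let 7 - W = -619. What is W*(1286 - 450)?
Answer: 523336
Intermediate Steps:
W = 626 (W = 7 - 1*(-619) = 7 + 619 = 626)
W*(1286 - 450) = 626*(1286 - 450) = 626*836 = 523336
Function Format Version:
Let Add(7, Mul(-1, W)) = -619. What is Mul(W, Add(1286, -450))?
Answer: 523336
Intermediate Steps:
W = 626 (W = Add(7, Mul(-1, -619)) = Add(7, 619) = 626)
Mul(W, Add(1286, -450)) = Mul(626, Add(1286, -450)) = Mul(626, 836) = 523336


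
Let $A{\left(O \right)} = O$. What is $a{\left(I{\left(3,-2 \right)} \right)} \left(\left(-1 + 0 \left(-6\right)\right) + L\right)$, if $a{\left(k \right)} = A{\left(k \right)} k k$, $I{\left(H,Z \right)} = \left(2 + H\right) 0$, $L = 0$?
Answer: $0$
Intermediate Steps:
$I{\left(H,Z \right)} = 0$
$a{\left(k \right)} = k^{3}$ ($a{\left(k \right)} = k k k = k^{2} k = k^{3}$)
$a{\left(I{\left(3,-2 \right)} \right)} \left(\left(-1 + 0 \left(-6\right)\right) + L\right) = 0^{3} \left(\left(-1 + 0 \left(-6\right)\right) + 0\right) = 0 \left(\left(-1 + 0\right) + 0\right) = 0 \left(-1 + 0\right) = 0 \left(-1\right) = 0$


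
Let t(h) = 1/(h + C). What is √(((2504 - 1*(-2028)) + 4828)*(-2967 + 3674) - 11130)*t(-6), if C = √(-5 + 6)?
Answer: -√6606390/5 ≈ -514.06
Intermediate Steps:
C = 1 (C = √1 = 1)
t(h) = 1/(1 + h) (t(h) = 1/(h + 1) = 1/(1 + h))
√(((2504 - 1*(-2028)) + 4828)*(-2967 + 3674) - 11130)*t(-6) = √(((2504 - 1*(-2028)) + 4828)*(-2967 + 3674) - 11130)/(1 - 6) = √(((2504 + 2028) + 4828)*707 - 11130)/(-5) = √((4532 + 4828)*707 - 11130)*(-⅕) = √(9360*707 - 11130)*(-⅕) = √(6617520 - 11130)*(-⅕) = √6606390*(-⅕) = -√6606390/5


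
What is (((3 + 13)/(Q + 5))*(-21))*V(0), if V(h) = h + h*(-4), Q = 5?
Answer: 0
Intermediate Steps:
V(h) = -3*h (V(h) = h - 4*h = -3*h)
(((3 + 13)/(Q + 5))*(-21))*V(0) = (((3 + 13)/(5 + 5))*(-21))*(-3*0) = ((16/10)*(-21))*0 = ((16*(1/10))*(-21))*0 = ((8/5)*(-21))*0 = -168/5*0 = 0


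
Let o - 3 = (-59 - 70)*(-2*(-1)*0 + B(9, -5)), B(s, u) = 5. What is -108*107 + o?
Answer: -12198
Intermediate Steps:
o = -642 (o = 3 + (-59 - 70)*(-2*(-1)*0 + 5) = 3 - 129*(2*0 + 5) = 3 - 129*(0 + 5) = 3 - 129*5 = 3 - 645 = -642)
-108*107 + o = -108*107 - 642 = -11556 - 642 = -12198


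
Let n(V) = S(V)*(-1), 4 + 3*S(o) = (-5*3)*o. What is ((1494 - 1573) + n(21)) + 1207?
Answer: 3703/3 ≈ 1234.3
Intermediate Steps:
S(o) = -4/3 - 5*o (S(o) = -4/3 + ((-5*3)*o)/3 = -4/3 + (-15*o)/3 = -4/3 - 5*o)
n(V) = 4/3 + 5*V (n(V) = (-4/3 - 5*V)*(-1) = 4/3 + 5*V)
((1494 - 1573) + n(21)) + 1207 = ((1494 - 1573) + (4/3 + 5*21)) + 1207 = (-79 + (4/3 + 105)) + 1207 = (-79 + 319/3) + 1207 = 82/3 + 1207 = 3703/3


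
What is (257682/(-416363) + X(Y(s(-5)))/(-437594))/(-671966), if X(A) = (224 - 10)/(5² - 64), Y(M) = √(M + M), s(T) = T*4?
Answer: 2198777342765/2387401147709425614 ≈ 9.2099e-7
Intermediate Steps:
s(T) = 4*T
Y(M) = √2*√M (Y(M) = √(2*M) = √2*√M)
X(A) = -214/39 (X(A) = 214/(25 - 64) = 214/(-39) = 214*(-1/39) = -214/39)
(257682/(-416363) + X(Y(s(-5)))/(-437594))/(-671966) = (257682/(-416363) - 214/39/(-437594))/(-671966) = (257682*(-1/416363) - 214/39*(-1/437594))*(-1/671966) = (-257682/416363 + 107/8533083)*(-1/671966) = -2198777342765/3552860037129*(-1/671966) = 2198777342765/2387401147709425614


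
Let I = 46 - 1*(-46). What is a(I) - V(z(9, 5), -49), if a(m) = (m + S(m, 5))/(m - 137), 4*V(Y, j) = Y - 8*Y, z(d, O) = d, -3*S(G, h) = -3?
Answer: 821/60 ≈ 13.683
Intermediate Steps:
S(G, h) = 1 (S(G, h) = -1/3*(-3) = 1)
I = 92 (I = 46 + 46 = 92)
V(Y, j) = -7*Y/4 (V(Y, j) = (Y - 8*Y)/4 = (-7*Y)/4 = -7*Y/4)
a(m) = (1 + m)/(-137 + m) (a(m) = (m + 1)/(m - 137) = (1 + m)/(-137 + m))
a(I) - V(z(9, 5), -49) = (1 + 92)/(-137 + 92) - (-7)*9/4 = 93/(-45) - 1*(-63/4) = -1/45*93 + 63/4 = -31/15 + 63/4 = 821/60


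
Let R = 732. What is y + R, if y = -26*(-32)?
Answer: 1564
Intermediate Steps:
y = 832
y + R = 832 + 732 = 1564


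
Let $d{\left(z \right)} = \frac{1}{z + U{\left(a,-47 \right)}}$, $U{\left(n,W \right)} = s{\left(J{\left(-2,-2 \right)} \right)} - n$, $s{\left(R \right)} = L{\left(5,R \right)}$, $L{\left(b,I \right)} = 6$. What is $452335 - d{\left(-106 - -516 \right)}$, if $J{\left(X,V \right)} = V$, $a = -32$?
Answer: $\frac{202646079}{448} \approx 4.5234 \cdot 10^{5}$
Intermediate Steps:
$s{\left(R \right)} = 6$
$U{\left(n,W \right)} = 6 - n$
$d{\left(z \right)} = \frac{1}{38 + z}$ ($d{\left(z \right)} = \frac{1}{z + \left(6 - -32\right)} = \frac{1}{z + \left(6 + 32\right)} = \frac{1}{z + 38} = \frac{1}{38 + z}$)
$452335 - d{\left(-106 - -516 \right)} = 452335 - \frac{1}{38 - -410} = 452335 - \frac{1}{38 + \left(-106 + 516\right)} = 452335 - \frac{1}{38 + 410} = 452335 - \frac{1}{448} = \frac{202646079}{448}$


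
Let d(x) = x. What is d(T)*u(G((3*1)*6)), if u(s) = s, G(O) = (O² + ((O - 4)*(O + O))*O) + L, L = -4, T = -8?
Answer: -75136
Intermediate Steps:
G(O) = -4 + O² + 2*O²*(-4 + O) (G(O) = (O² + ((O - 4)*(O + O))*O) - 4 = (O² + ((-4 + O)*(2*O))*O) - 4 = (O² + (2*O*(-4 + O))*O) - 4 = (O² + 2*O²*(-4 + O)) - 4 = -4 + O² + 2*O²*(-4 + O))
d(T)*u(G((3*1)*6)) = -8*(-4 - 7*((3*1)*6)² + 2*((3*1)*6)³) = -8*(-4 - 7*(3*6)² + 2*(3*6)³) = -8*(-4 - 7*18² + 2*18³) = -8*(-4 - 7*324 + 2*5832) = -8*(-4 - 2268 + 11664) = -8*9392 = -75136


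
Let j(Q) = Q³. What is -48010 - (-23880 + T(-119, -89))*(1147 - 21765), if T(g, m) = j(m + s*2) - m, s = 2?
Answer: -13152600098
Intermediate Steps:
T(g, m) = (4 + m)³ - m (T(g, m) = (m + 2*2)³ - m = (m + 4)³ - m = (4 + m)³ - m)
-48010 - (-23880 + T(-119, -89))*(1147 - 21765) = -48010 - (-23880 + ((4 - 89)³ - 1*(-89)))*(1147 - 21765) = -48010 - (-23880 + ((-85)³ + 89))*(-20618) = -48010 - (-23880 + (-614125 + 89))*(-20618) = -48010 - (-23880 - 614036)*(-20618) = -48010 - (-637916)*(-20618) = -48010 - 1*13152552088 = -48010 - 13152552088 = -13152600098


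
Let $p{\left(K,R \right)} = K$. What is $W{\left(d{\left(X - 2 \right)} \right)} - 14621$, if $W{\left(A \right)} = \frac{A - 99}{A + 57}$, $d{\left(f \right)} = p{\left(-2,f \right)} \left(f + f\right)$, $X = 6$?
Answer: $- \frac{599576}{41} \approx -14624.0$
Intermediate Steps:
$d{\left(f \right)} = - 4 f$ ($d{\left(f \right)} = - 2 \left(f + f\right) = - 2 \cdot 2 f = - 4 f$)
$W{\left(A \right)} = \frac{-99 + A}{57 + A}$
$W{\left(d{\left(X - 2 \right)} \right)} - 14621 = \frac{-99 - 4 \left(6 - 2\right)}{57 - 4 \left(6 - 2\right)} - 14621 = \frac{-99 - 16}{57 - 16} - 14621 = \frac{1}{41} \left(-115\right) - 14621 = - \frac{115}{41} - 14621 = - \frac{599576}{41}$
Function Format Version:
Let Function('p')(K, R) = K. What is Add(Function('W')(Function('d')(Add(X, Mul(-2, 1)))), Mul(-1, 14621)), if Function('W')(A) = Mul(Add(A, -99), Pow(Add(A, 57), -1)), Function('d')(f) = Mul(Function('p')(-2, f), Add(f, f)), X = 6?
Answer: Rational(-599576, 41) ≈ -14624.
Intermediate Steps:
Function('d')(f) = Mul(-4, f) (Function('d')(f) = Mul(-2, Add(f, f)) = Mul(-2, Mul(2, f)) = Mul(-4, f))
Function('W')(A) = Mul(Pow(Add(57, A), -1), Add(-99, A)) (Function('W')(A) = Mul(Add(-99, A), Pow(Add(57, A), -1)) = Mul(Pow(Add(57, A), -1), Add(-99, A)))
Add(Function('W')(Function('d')(Add(X, Mul(-2, 1)))), Mul(-1, 14621)) = Add(Mul(Pow(Add(57, Mul(-4, Add(6, Mul(-2, 1)))), -1), Add(-99, Mul(-4, Add(6, Mul(-2, 1))))), Mul(-1, 14621)) = Add(Mul(Pow(Add(57, Mul(-4, Add(6, -2))), -1), Add(-99, Mul(-4, Add(6, -2)))), -14621) = Add(Mul(Pow(Add(57, Mul(-4, 4)), -1), Add(-99, Mul(-4, 4))), -14621) = Add(Mul(Pow(Add(57, -16), -1), Add(-99, -16)), -14621) = Add(Mul(Pow(41, -1), -115), -14621) = Add(Mul(Rational(1, 41), -115), -14621) = Add(Rational(-115, 41), -14621) = Rational(-599576, 41)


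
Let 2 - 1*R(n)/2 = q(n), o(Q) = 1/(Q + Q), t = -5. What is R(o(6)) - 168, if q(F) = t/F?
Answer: -44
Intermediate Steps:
o(Q) = 1/(2*Q)
q(F) = -5/F
R(n) = 4 + 10/n (R(n) = 4 - (-10)/n = 4 + 10/n)
R(o(6)) - 168 = (4 + 10/(((½)/6))) - 168 = (4 + 10/(((½)*(⅙)))) - 168 = (4 + 10/(1/12)) - 168 = (4 + 10*12) - 168 = (4 + 120) - 168 = 124 - 168 = -44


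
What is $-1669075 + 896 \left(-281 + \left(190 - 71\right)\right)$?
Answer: $-1814227$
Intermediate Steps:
$-1669075 + 896 \left(-281 + \left(190 - 71\right)\right) = -1669075 + 896 \left(-281 + 119\right) = -1669075 + 896 \left(-162\right) = -1669075 - 145152 = -1814227$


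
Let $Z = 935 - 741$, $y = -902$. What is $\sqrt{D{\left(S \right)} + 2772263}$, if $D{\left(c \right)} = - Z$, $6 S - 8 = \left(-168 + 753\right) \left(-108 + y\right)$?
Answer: $\sqrt{2772069} \approx 1665.0$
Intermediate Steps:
$Z = 194$
$S = - \frac{295421}{3}$ ($S = \frac{4}{3} + \frac{\left(-168 + 753\right) \left(-108 - 902\right)}{6} = \frac{4}{3} + \frac{585 \left(-1010\right)}{6} = \frac{4}{3} + \frac{1}{6} \left(-590850\right) = \frac{4}{3} - 98475 = - \frac{295421}{3} \approx -98474.0$)
$D{\left(c \right)} = -194$ ($D{\left(c \right)} = \left(-1\right) 194 = -194$)
$\sqrt{D{\left(S \right)} + 2772263} = \sqrt{-194 + 2772263} = \sqrt{2772069}$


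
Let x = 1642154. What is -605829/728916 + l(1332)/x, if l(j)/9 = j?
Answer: -7145842541/8673857428 ≈ -0.82384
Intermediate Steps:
l(j) = 9*j
-605829/728916 + l(1332)/x = -605829/728916 + (9*1332)/1642154 = -605829*1/728916 + 11988*(1/1642154) = -201943/242972 + 5994/821077 = -7145842541/8673857428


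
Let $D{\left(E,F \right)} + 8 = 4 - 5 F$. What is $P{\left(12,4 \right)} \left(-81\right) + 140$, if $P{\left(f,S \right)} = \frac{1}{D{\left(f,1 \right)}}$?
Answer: $149$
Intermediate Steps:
$D{\left(E,F \right)} = -4 - 5 F$ ($D{\left(E,F \right)} = -8 - \left(-4 + 5 F\right) = -4 - 5 F$)
$P{\left(f,S \right)} = - \frac{1}{9}$ ($P{\left(f,S \right)} = \frac{1}{-4 - 5} = \frac{1}{-9} = - \frac{1}{9}$)
$P{\left(12,4 \right)} \left(-81\right) + 140 = \left(- \frac{1}{9}\right) \left(-81\right) + 140 = 9 + 140 = 149$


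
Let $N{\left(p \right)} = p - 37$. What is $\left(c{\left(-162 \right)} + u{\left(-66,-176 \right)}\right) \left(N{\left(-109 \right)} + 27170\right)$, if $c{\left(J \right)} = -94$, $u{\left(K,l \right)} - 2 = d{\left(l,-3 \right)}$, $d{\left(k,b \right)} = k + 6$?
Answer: $-7080288$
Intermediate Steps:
$d{\left(k,b \right)} = 6 + k$
$u{\left(K,l \right)} = 8 + l$ ($u{\left(K,l \right)} = 2 + \left(6 + l\right) = 8 + l$)
$N{\left(p \right)} = -37 + p$ ($N{\left(p \right)} = p - 37 = -37 + p$)
$\left(c{\left(-162 \right)} + u{\left(-66,-176 \right)}\right) \left(N{\left(-109 \right)} + 27170\right) = \left(-94 + \left(8 - 176\right)\right) \left(\left(-37 - 109\right) + 27170\right) = \left(-94 - 168\right) \left(-146 + 27170\right) = \left(-262\right) 27024 = -7080288$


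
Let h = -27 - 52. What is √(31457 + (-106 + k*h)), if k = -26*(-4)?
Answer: √23135 ≈ 152.10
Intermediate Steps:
k = 104
h = -79
√(31457 + (-106 + k*h)) = √(31457 + (-106 + 104*(-79))) = √(31457 + (-106 - 8216)) = √(31457 - 8322) = √23135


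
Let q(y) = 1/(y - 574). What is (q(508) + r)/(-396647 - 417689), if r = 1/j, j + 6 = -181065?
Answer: 499/26809569792 ≈ 1.8613e-8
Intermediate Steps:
j = -181071 (j = -6 - 181065 = -181071)
q(y) = 1/(-574 + y)
r = -1/181071 (r = 1/(-181071) = -1/181071 ≈ -5.5227e-6)
(q(508) + r)/(-396647 - 417689) = (1/(-574 + 508) - 1/181071)/(-396647 - 417689) = (1/(-66) - 1/181071)/(-814336) = (-1/66 - 1/181071)*(-1/814336) = -499/32922*(-1/814336) = 499/26809569792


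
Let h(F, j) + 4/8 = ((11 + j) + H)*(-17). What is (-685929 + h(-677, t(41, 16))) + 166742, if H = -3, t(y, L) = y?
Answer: -1040041/2 ≈ -5.2002e+5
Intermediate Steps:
h(F, j) = -273/2 - 17*j (h(F, j) = -1/2 + ((11 + j) - 3)*(-17) = -1/2 + (8 + j)*(-17) = -1/2 + (-136 - 17*j) = -273/2 - 17*j)
(-685929 + h(-677, t(41, 16))) + 166742 = (-685929 + (-273/2 - 17*41)) + 166742 = (-685929 + (-273/2 - 697)) + 166742 = (-685929 - 1667/2) + 166742 = -1373525/2 + 166742 = -1040041/2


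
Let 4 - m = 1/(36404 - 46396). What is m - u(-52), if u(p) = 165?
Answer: -1608711/9992 ≈ -161.00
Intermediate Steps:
m = 39969/9992 (m = 4 - 1/(36404 - 46396) = 4 - 1/(-9992) = 4 - 1*(-1/9992) = 4 + 1/9992 = 39969/9992 ≈ 4.0001)
m - u(-52) = 39969/9992 - 1*165 = 39969/9992 - 165 = -1608711/9992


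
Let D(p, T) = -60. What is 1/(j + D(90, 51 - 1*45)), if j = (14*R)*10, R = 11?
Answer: 1/1480 ≈ 0.00067568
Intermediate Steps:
j = 1540 (j = (14*11)*10 = 154*10 = 1540)
1/(j + D(90, 51 - 1*45)) = 1/(1540 - 60) = 1/1480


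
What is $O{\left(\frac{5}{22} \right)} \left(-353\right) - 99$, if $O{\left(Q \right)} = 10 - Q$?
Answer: $- \frac{78073}{22} \approx -3548.8$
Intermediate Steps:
$O{\left(\frac{5}{22} \right)} \left(-353\right) - 99 = \left(10 - \frac{5}{22}\right) \left(-353\right) - 99 = \frac{215}{22} \left(-353\right) - 99 = - \frac{75895}{22} - 99 = - \frac{78073}{22}$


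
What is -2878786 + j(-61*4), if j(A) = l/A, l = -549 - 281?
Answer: -351211477/122 ≈ -2.8788e+6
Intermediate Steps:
l = -830
j(A) = -830/A
-2878786 + j(-61*4) = -2878786 - 830/((-61*4)) = -2878786 - 830/(-244) = -2878786 - 830*(-1/244) = -2878786 + 415/122 = -351211477/122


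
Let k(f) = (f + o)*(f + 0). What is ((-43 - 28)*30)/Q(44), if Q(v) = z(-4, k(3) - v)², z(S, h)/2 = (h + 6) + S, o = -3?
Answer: -355/1176 ≈ -0.30187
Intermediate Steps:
k(f) = f*(-3 + f) (k(f) = (f - 3)*(f + 0) = (-3 + f)*f = f*(-3 + f))
z(S, h) = 12 + 2*S + 2*h (z(S, h) = 2*((h + 6) + S) = 2*((6 + h) + S) = 2*(6 + S + h) = 12 + 2*S + 2*h)
Q(v) = (4 - 2*v)² (Q(v) = (12 + 2*(-4) + 2*(3*(-3 + 3) - v))² = (12 - 8 + 2*(3*0 - v))² = (12 - 8 + 2*(0 - v))² = (12 - 8 + 2*(-v))² = (12 - 8 - 2*v)² = (4 - 2*v)²)
((-43 - 28)*30)/Q(44) = ((-43 - 28)*30)/((4*(-2 + 44)²)) = (-71*30)/((4*42²)) = -2130/(4*1764) = -2130/7056 = -2130*1/7056 = -355/1176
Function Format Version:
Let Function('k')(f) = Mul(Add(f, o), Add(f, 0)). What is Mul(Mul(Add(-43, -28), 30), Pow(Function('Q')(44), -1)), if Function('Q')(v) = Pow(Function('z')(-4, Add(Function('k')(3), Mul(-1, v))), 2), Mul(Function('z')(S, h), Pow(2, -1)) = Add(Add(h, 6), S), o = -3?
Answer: Rational(-355, 1176) ≈ -0.30187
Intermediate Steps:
Function('k')(f) = Mul(f, Add(-3, f)) (Function('k')(f) = Mul(Add(f, -3), Add(f, 0)) = Mul(Add(-3, f), f) = Mul(f, Add(-3, f)))
Function('z')(S, h) = Add(12, Mul(2, S), Mul(2, h)) (Function('z')(S, h) = Mul(2, Add(Add(h, 6), S)) = Mul(2, Add(Add(6, h), S)) = Mul(2, Add(6, S, h)) = Add(12, Mul(2, S), Mul(2, h)))
Function('Q')(v) = Pow(Add(4, Mul(-2, v)), 2) (Function('Q')(v) = Pow(Add(12, Mul(2, -4), Mul(2, Add(Mul(3, Add(-3, 3)), Mul(-1, v)))), 2) = Pow(Add(12, -8, Mul(2, Add(Mul(3, 0), Mul(-1, v)))), 2) = Pow(Add(12, -8, Mul(2, Add(0, Mul(-1, v)))), 2) = Pow(Add(12, -8, Mul(2, Mul(-1, v))), 2) = Pow(Add(12, -8, Mul(-2, v)), 2) = Pow(Add(4, Mul(-2, v)), 2))
Mul(Mul(Add(-43, -28), 30), Pow(Function('Q')(44), -1)) = Mul(Mul(Add(-43, -28), 30), Pow(Mul(4, Pow(Add(-2, 44), 2)), -1)) = Mul(Mul(-71, 30), Pow(Mul(4, Pow(42, 2)), -1)) = Mul(-2130, Pow(Mul(4, 1764), -1)) = Mul(-2130, Pow(7056, -1)) = Mul(-2130, Rational(1, 7056)) = Rational(-355, 1176)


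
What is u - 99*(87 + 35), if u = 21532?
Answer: 9454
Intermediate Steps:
u - 99*(87 + 35) = 21532 - 99*(87 + 35) = 21532 - 99*122 = 21532 - 1*12078 = 21532 - 12078 = 9454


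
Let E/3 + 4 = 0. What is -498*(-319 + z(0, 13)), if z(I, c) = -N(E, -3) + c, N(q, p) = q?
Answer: 146412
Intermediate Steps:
E = -12 (E = -12 + 3*0 = -12 + 0 = -12)
z(I, c) = 12 + c (z(I, c) = -1*(-12) + c = 12 + c)
-498*(-319 + z(0, 13)) = -498*(-319 + (12 + 13)) = -498*(-319 + 25) = -498*(-294) = 146412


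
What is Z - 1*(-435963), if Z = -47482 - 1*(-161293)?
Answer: 549774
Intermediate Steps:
Z = 113811 (Z = -47482 + 161293 = 113811)
Z - 1*(-435963) = 113811 - 1*(-435963) = 113811 + 435963 = 549774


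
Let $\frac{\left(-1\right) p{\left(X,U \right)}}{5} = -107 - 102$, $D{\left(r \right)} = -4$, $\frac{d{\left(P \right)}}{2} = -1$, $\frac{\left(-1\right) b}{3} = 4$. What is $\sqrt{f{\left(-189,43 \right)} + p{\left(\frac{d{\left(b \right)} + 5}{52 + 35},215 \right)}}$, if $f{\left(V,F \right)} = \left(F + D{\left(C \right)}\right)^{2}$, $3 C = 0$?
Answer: $\sqrt{2566} \approx 50.656$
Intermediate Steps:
$b = -12$ ($b = \left(-3\right) 4 = -12$)
$C = 0$ ($C = \frac{1}{3} \cdot 0 = 0$)
$d{\left(P \right)} = -2$ ($d{\left(P \right)} = 2 \left(-1\right) = -2$)
$p{\left(X,U \right)} = 1045$ ($p{\left(X,U \right)} = - 5 \left(-107 - 102\right) = \left(-5\right) \left(-209\right) = 1045$)
$f{\left(V,F \right)} = \left(-4 + F\right)^{2}$ ($f{\left(V,F \right)} = \left(F - 4\right)^{2} = \left(-4 + F\right)^{2}$)
$\sqrt{f{\left(-189,43 \right)} + p{\left(\frac{d{\left(b \right)} + 5}{52 + 35},215 \right)}} = \sqrt{\left(-4 + 43\right)^{2} + 1045} = \sqrt{39^{2} + 1045} = \sqrt{1521 + 1045} = \sqrt{2566}$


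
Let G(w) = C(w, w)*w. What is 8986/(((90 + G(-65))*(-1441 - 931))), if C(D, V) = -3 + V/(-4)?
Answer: 8986/1829405 ≈ 0.0049120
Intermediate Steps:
C(D, V) = -3 - V/4 (C(D, V) = -3 + V*(-¼) = -3 - V/4)
G(w) = w*(-3 - w/4) (G(w) = (-3 - w/4)*w = w*(-3 - w/4))
8986/(((90 + G(-65))*(-1441 - 931))) = 8986/(((90 - ¼*(-65)*(12 - 65))*(-1441 - 931))) = 8986/(((90 - ¼*(-65)*(-53))*(-2372))) = 8986/(((90 - 3445/4)*(-2372))) = 8986/((-3085/4*(-2372))) = 8986/1829405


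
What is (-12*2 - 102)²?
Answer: 15876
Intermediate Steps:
(-12*2 - 102)² = (-24 - 102)² = (-126)² = 15876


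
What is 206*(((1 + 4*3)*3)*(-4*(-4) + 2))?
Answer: 144612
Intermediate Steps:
206*(((1 + 4*3)*3)*(-4*(-4) + 2)) = 206*(((1 + 12)*3)*(16 + 2)) = 206*((13*3)*18) = 206*(39*18) = 206*702 = 144612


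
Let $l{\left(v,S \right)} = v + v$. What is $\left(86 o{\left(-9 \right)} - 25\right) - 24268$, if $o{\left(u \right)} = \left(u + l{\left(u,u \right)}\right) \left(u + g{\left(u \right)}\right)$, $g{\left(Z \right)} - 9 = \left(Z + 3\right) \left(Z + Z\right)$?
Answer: $-275069$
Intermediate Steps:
$l{\left(v,S \right)} = 2 v$
$g{\left(Z \right)} = 9 + 2 Z \left(3 + Z\right)$ ($g{\left(Z \right)} = 9 + \left(Z + 3\right) \left(Z + Z\right) = 9 + \left(3 + Z\right) 2 Z = 9 + 2 Z \left(3 + Z\right)$)
$o{\left(u \right)} = 3 u \left(9 + 2 u^{2} + 7 u\right)$ ($o{\left(u \right)} = \left(u + 2 u\right) \left(u + \left(9 + 2 u^{2} + 6 u\right)\right) = 3 u \left(9 + 2 u^{2} + 7 u\right)$)
$\left(86 o{\left(-9 \right)} - 25\right) - 24268 = \left(86 \cdot 3 \left(-9\right) \left(9 + 2 \left(-9\right)^{2} + 7 \left(-9\right)\right) - 25\right) - 24268 = \left(86 \cdot 3 \left(-9\right) \left(9 + 2 \cdot 81 - 63\right) - 25\right) - 24268 = \left(86 \cdot 3 \left(-9\right) \left(9 + 162 - 63\right) - 25\right) - 24268 = \left(86 \cdot 3 \left(-9\right) 108 - 25\right) - 24268 = \left(86 \left(-2916\right) - 25\right) - 24268 = \left(-250776 - 25\right) - 24268 = -250801 - 24268 = -275069$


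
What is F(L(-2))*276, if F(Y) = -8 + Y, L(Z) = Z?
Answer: -2760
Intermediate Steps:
F(L(-2))*276 = (-8 - 2)*276 = -10*276 = -2760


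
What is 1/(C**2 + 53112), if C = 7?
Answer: 1/53161 ≈ 1.8811e-5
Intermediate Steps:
1/(C**2 + 53112) = 1/(7**2 + 53112) = 1/(49 + 53112) = 1/53161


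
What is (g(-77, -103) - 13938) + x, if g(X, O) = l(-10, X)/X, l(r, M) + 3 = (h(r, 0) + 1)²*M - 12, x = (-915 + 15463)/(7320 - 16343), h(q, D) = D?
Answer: -197632822/14179 ≈ -13938.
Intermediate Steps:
x = -14548/9023 (x = 14548/(-9023) = 14548*(-1/9023) = -14548/9023 ≈ -1.6123)
l(r, M) = -15 + M (l(r, M) = -3 + ((0 + 1)²*M - 12) = -3 + (1²*M - 12) = -3 + (1*M - 12) = -3 + (M - 12) = -3 + (-12 + M) = -15 + M)
g(X, O) = (-15 + X)/X
(g(-77, -103) - 13938) + x = ((-15 - 77)/(-77) - 13938) - 14548/9023 = (-1/77*(-92) - 13938) - 14548/9023 = (92/77 - 13938) - 14548/9023 = -1073134/77 - 14548/9023 = -197632822/14179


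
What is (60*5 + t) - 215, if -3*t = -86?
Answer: 341/3 ≈ 113.67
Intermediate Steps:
t = 86/3 (t = -1/3*(-86) = 86/3 ≈ 28.667)
(60*5 + t) - 215 = (60*5 + 86/3) - 215 = (300 + 86/3) - 215 = 986/3 - 215 = 341/3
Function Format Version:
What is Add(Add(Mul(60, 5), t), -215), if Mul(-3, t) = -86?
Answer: Rational(341, 3) ≈ 113.67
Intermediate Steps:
t = Rational(86, 3) (t = Mul(Rational(-1, 3), -86) = Rational(86, 3) ≈ 28.667)
Add(Add(Mul(60, 5), t), -215) = Add(Add(Mul(60, 5), Rational(86, 3)), -215) = Add(Add(300, Rational(86, 3)), -215) = Add(Rational(986, 3), -215) = Rational(341, 3)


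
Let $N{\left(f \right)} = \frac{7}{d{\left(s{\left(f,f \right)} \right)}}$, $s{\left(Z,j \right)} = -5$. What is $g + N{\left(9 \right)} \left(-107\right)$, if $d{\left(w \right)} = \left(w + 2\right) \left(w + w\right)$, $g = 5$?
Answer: $- \frac{599}{30} \approx -19.967$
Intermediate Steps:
$d{\left(w \right)} = 2 w \left(2 + w\right)$ ($d{\left(w \right)} = \left(2 + w\right) 2 w = 2 w \left(2 + w\right)$)
$N{\left(f \right)} = \frac{7}{30}$ ($N{\left(f \right)} = \frac{7}{2 \left(-5\right) \left(2 - 5\right)} = \frac{7}{2 \left(-5\right) \left(-3\right)} = \frac{7}{30}$)
$g + N{\left(9 \right)} \left(-107\right) = 5 + \frac{7}{30} \left(-107\right) = 5 - \frac{749}{30} = - \frac{599}{30}$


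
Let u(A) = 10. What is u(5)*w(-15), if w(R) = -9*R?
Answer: 1350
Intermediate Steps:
u(5)*w(-15) = 10*(-9*(-15)) = 10*135 = 1350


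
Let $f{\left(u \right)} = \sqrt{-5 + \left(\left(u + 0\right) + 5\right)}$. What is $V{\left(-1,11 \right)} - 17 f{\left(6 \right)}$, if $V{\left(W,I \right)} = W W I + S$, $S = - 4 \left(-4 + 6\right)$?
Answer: $3 - 17 \sqrt{6} \approx -38.641$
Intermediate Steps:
$S = -8$ ($S = \left(-4\right) 2 = -8$)
$V{\left(W,I \right)} = -8 + I W^{2}$ ($V{\left(W,I \right)} = W W I - 8 = W^{2} I - 8 = I W^{2} - 8 = -8 + I W^{2}$)
$f{\left(u \right)} = \sqrt{u}$ ($f{\left(u \right)} = \sqrt{-5 + \left(u + 5\right)} = \sqrt{-5 + \left(5 + u\right)} = \sqrt{u}$)
$V{\left(-1,11 \right)} - 17 f{\left(6 \right)} = \left(-8 + 11 \left(-1\right)^{2}\right) - 17 \sqrt{6} = \left(-8 + 11 \cdot 1\right) - 17 \sqrt{6} = \left(-8 + 11\right) - 17 \sqrt{6} = 3 - 17 \sqrt{6}$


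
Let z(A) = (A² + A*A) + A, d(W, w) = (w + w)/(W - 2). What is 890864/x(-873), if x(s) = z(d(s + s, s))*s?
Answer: -170127407216/499194495 ≈ -340.80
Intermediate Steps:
d(W, w) = 2*w/(-2 + W) (d(W, w) = (2*w)/(-2 + W) = 2*w/(-2 + W))
z(A) = A + 2*A² (z(A) = (A² + A²) + A = 2*A² + A = A + 2*A²)
x(s) = 2*s²*(1 + 4*s/(-2 + 2*s))/(-2 + 2*s) (x(s) = ((2*s/(-2 + (s + s)))*(1 + 2*(2*s/(-2 + (s + s)))))*s = ((2*s/(-2 + 2*s))*(1 + 2*(2*s/(-2 + 2*s))))*s = ((2*s/(-2 + 2*s))*(1 + 4*s/(-2 + 2*s)))*s = (2*s*(1 + 4*s/(-2 + 2*s))/(-2 + 2*s))*s = 2*s²*(1 + 4*s/(-2 + 2*s))/(-2 + 2*s))
890864/x(-873) = 890864/(((-873)²*(-1 + 3*(-873))/(-1 - 873)²)) = 890864/((762129*(-1 - 2619)/(-874)²)) = 890864/((762129*(1/763876)*(-2620))) = 890864/(-499194495/190969) = 890864*(-190969/499194495) = -170127407216/499194495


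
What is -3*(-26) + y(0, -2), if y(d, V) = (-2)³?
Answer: 70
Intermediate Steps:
y(d, V) = -8
-3*(-26) + y(0, -2) = -3*(-26) - 8 = 78 - 8 = 70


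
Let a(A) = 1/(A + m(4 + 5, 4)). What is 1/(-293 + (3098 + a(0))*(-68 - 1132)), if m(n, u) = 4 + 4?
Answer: -1/3718043 ≈ -2.6896e-7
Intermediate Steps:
m(n, u) = 8
a(A) = 1/(8 + A) (a(A) = 1/(A + 8) = 1/(8 + A))
1/(-293 + (3098 + a(0))*(-68 - 1132)) = 1/(-293 + (3098 + 1/(8 + 0))*(-68 - 1132)) = 1/(-293 + (3098 + 1/8)*(-1200)) = 1/(-293 + (3098 + ⅛)*(-1200)) = 1/(-293 + (24785/8)*(-1200)) = 1/(-293 - 3717750) = 1/(-3718043) = -1/3718043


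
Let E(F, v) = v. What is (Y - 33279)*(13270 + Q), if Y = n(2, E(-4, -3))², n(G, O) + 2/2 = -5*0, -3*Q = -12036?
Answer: -575110396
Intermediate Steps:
Q = 4012 (Q = -⅓*(-12036) = 4012)
n(G, O) = -1 (n(G, O) = -1 - 5*0 = -1 + 0 = -1)
Y = 1 (Y = (-1)² = 1)
(Y - 33279)*(13270 + Q) = (1 - 33279)*(13270 + 4012) = -33278*17282 = -575110396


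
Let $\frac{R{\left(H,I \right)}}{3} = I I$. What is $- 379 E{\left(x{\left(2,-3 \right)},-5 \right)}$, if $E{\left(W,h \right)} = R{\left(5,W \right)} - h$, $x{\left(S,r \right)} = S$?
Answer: $-6443$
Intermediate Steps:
$R{\left(H,I \right)} = 3 I^{2}$ ($R{\left(H,I \right)} = 3 I I = 3 I^{2}$)
$E{\left(W,h \right)} = - h + 3 W^{2}$ ($E{\left(W,h \right)} = 3 W^{2} - h = - h + 3 W^{2}$)
$- 379 E{\left(x{\left(2,-3 \right)},-5 \right)} = - 379 \left(\left(-1\right) \left(-5\right) + 3 \cdot 2^{2}\right) = - 379 \left(5 + 3 \cdot 4\right) = - 379 \left(5 + 12\right) = \left(-379\right) 17 = -6443$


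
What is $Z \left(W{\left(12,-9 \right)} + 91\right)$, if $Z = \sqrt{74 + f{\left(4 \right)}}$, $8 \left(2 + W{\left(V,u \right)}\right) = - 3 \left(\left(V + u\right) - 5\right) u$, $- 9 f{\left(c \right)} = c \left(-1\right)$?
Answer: $\frac{329 \sqrt{670}}{12} \approx 709.66$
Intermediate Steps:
$f{\left(c \right)} = \frac{c}{9}$ ($f{\left(c \right)} = - \frac{c \left(-1\right)}{9} = - \frac{\left(-1\right) c}{9} = \frac{c}{9}$)
$W{\left(V,u \right)} = -2 + \frac{u \left(15 - 3 V - 3 u\right)}{8}$ ($W{\left(V,u \right)} = -2 + \frac{- 3 \left(\left(V + u\right) - 5\right) u}{8} = -2 + \frac{- 3 \left(-5 + V + u\right) u}{8} = -2 + \frac{\left(15 - 3 V - 3 u\right) u}{8} = -2 + \frac{u \left(15 - 3 V - 3 u\right)}{8}$)
$Z = \frac{\sqrt{670}}{3}$ ($Z = \sqrt{74 + \frac{1}{9} \cdot 4} = \sqrt{74 + \frac{4}{9}} = \sqrt{\frac{670}{9}} = \frac{\sqrt{670}}{3} \approx 8.6281$)
$Z \left(W{\left(12,-9 \right)} + 91\right) = \frac{\sqrt{670}}{3} \left(\left(-2 - \frac{3 \left(-9\right)^{2}}{8} + \frac{15}{8} \left(-9\right) - \frac{9}{2} \left(-9\right)\right) + 91\right) = \frac{\sqrt{670}}{3} \left(\left(-2 - \frac{243}{8} - \frac{135}{8} + \frac{81}{2}\right) + 91\right) = \frac{\sqrt{670}}{3} \left(- \frac{35}{4} + 91\right) = \frac{\sqrt{670}}{3} \cdot \frac{329}{4} = \frac{329 \sqrt{670}}{12}$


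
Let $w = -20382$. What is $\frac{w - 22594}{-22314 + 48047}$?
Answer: $- \frac{42976}{25733} \approx -1.6701$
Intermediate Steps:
$\frac{w - 22594}{-22314 + 48047} = \frac{-20382 - 22594}{-22314 + 48047} = - \frac{42976}{25733}$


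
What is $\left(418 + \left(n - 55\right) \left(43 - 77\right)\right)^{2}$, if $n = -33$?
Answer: $11628100$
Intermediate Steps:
$\left(418 + \left(n - 55\right) \left(43 - 77\right)\right)^{2} = \left(418 + \left(-33 - 55\right) \left(43 - 77\right)\right)^{2} = \left(418 - -2992\right)^{2} = \left(418 + 2992\right)^{2} = 3410^{2} = 11628100$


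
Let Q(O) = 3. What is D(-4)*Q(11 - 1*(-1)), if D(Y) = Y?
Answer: -12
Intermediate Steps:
D(-4)*Q(11 - 1*(-1)) = -4*3 = -12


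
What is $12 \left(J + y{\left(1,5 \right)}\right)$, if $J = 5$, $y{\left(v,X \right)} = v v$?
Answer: $72$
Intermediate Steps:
$y{\left(v,X \right)} = v^{2}$
$12 \left(J + y{\left(1,5 \right)}\right) = 12 \left(5 + 1^{2}\right) = 12 \left(5 + 1\right) = 12 \cdot 6 = 72$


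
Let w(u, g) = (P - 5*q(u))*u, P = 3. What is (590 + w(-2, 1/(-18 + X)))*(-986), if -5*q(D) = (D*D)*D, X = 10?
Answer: -591600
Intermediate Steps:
q(D) = -D³/5 (q(D) = -D*D*D/5 = -D²*D/5 = -D³/5)
w(u, g) = u*(3 + u³) (w(u, g) = (3 - (-1)*u³)*u = (3 + u³)*u = u*(3 + u³))
(590 + w(-2, 1/(-18 + X)))*(-986) = (590 - 2*(3 + (-2)³))*(-986) = (590 - 2*(3 - 8))*(-986) = (590 - 2*(-5))*(-986) = (590 + 10)*(-986) = 600*(-986) = -591600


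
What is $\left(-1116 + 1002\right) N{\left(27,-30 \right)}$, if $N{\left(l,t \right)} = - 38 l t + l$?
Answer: $-3511998$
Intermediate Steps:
$N{\left(l,t \right)} = l - 38 l t$ ($N{\left(l,t \right)} = - 38 l t + l = l - 38 l t$)
$\left(-1116 + 1002\right) N{\left(27,-30 \right)} = \left(-1116 + 1002\right) 27 \left(1 - -1140\right) = - 114 \cdot 27 \left(1 + 1140\right) = - 114 \cdot 27 \cdot 1141 = \left(-114\right) 30807 = -3511998$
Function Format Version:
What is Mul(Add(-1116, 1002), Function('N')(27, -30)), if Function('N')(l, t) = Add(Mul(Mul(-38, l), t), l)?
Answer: -3511998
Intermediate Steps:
Function('N')(l, t) = Add(l, Mul(-38, l, t)) (Function('N')(l, t) = Add(Mul(-38, l, t), l) = Add(l, Mul(-38, l, t)))
Mul(Add(-1116, 1002), Function('N')(27, -30)) = Mul(Add(-1116, 1002), Mul(27, Add(1, Mul(-38, -30)))) = Mul(-114, Mul(27, Add(1, 1140))) = Mul(-114, Mul(27, 1141)) = Mul(-114, 30807) = -3511998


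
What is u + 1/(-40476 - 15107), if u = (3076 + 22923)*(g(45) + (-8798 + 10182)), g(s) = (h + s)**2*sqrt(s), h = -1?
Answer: 2000021745127/55583 + 151002192*sqrt(5) ≈ 3.7363e+8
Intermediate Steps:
g(s) = sqrt(s)*(-1 + s)**2 (g(s) = (-1 + s)**2*sqrt(s) = sqrt(s)*(-1 + s)**2)
u = 35982616 + 151002192*sqrt(5) (u = (3076 + 22923)*(sqrt(45)*(-1 + 45)**2 + (-8798 + 10182)) = 25999*((3*sqrt(5))*44**2 + 1384) = 25999*((3*sqrt(5))*1936 + 1384) = 25999*(5808*sqrt(5) + 1384) = 25999*(1384 + 5808*sqrt(5)) = 35982616 + 151002192*sqrt(5) ≈ 3.7363e+8)
u + 1/(-40476 - 15107) = (35982616 + 151002192*sqrt(5)) + 1/(-40476 - 15107) = (35982616 + 151002192*sqrt(5)) + 1/(-55583) = (35982616 + 151002192*sqrt(5)) - 1/55583 = 2000021745127/55583 + 151002192*sqrt(5)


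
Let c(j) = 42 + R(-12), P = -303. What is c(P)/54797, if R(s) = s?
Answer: 30/54797 ≈ 0.00054748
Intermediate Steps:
c(j) = 30 (c(j) = 42 - 12 = 30)
c(P)/54797 = 30/54797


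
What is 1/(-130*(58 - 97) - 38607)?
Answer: -1/33537 ≈ -2.9818e-5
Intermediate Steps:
1/(-130*(58 - 97) - 38607) = 1/(-130*(-39) - 38607) = 1/(5070 - 38607) = 1/(-33537) = -1/33537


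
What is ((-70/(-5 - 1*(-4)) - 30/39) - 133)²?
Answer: 687241/169 ≈ 4066.5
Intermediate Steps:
((-70/(-5 - 1*(-4)) - 30/39) - 133)² = ((-70/(-5 + 4) - 30*1/39) - 133)² = ((-70/(-1) - 10/13) - 133)² = ((-70*(-1) - 10/13) - 133)² = ((70 - 10/13) - 133)² = (900/13 - 133)² = (-829/13)² = 687241/169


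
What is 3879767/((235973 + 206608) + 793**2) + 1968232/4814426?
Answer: 10393836965251/2579160224590 ≈ 4.0299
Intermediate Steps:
3879767/((235973 + 206608) + 793**2) + 1968232/4814426 = 3879767/(442581 + 628849) + 1968232*(1/4814426) = 3879767/1071430 + 984116/2407213 = 10393836965251/2579160224590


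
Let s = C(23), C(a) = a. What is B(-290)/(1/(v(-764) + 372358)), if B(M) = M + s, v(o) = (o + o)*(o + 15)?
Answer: -404993610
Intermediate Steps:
s = 23
v(o) = 2*o*(15 + o) (v(o) = (2*o)*(15 + o) = 2*o*(15 + o))
B(M) = 23 + M (B(M) = M + 23 = 23 + M)
B(-290)/(1/(v(-764) + 372358)) = (23 - 290)/(1/(2*(-764)*(15 - 764) + 372358)) = -267/(1/(2*(-764)*(-749) + 372358)) = -267/(1/(1144472 + 372358)) = -267/(1/1516830) = -267/1/1516830 = -267*1516830 = -404993610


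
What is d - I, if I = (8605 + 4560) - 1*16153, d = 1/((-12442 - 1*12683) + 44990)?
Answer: 59356621/19865 ≈ 2988.0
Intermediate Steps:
d = 1/19865 (d = 1/((-12442 - 12683) + 44990) = 1/(-25125 + 44990) = 1/19865 ≈ 5.0340e-5)
I = -2988 (I = 13165 - 16153 = -2988)
d - I = 1/19865 - 1*(-2988) = 1/19865 + 2988 = 59356621/19865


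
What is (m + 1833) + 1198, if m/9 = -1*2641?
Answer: -20738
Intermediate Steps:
m = -23769 (m = 9*(-1*2641) = 9*(-2641) = -23769)
(m + 1833) + 1198 = (-23769 + 1833) + 1198 = -21936 + 1198 = -20738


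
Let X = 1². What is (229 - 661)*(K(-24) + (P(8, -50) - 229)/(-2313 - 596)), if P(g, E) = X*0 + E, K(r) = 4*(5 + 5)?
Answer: -50388048/2909 ≈ -17321.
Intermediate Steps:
X = 1
K(r) = 40 (K(r) = 4*10 = 40)
P(g, E) = E (P(g, E) = 1*0 + E = 0 + E = E)
(229 - 661)*(K(-24) + (P(8, -50) - 229)/(-2313 - 596)) = (229 - 661)*(40 + (-50 - 229)/(-2313 - 596)) = -432*(40 - 279/(-2909)) = -432*(40 - 279*(-1/2909)) = -432*(40 + 279/2909) = -432*116639/2909 = -50388048/2909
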